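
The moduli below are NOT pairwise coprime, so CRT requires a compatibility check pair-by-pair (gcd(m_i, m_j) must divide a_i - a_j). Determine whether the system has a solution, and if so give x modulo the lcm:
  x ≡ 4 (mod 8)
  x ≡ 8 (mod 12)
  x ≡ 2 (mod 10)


Moduli 8, 12, 10 are not pairwise coprime, so CRT works modulo lcm(m_i) when all pairwise compatibility conditions hold.
Pairwise compatibility: gcd(m_i, m_j) must divide a_i - a_j for every pair.
Merge one congruence at a time:
  Start: x ≡ 4 (mod 8).
  Combine with x ≡ 8 (mod 12): gcd(8, 12) = 4; 8 - 4 = 4, which IS divisible by 4, so compatible.
    Write x = 4 + 8·t and substitute into x ≡ 8 (mod 12): 8·t ≡ 8 − 4 = 4 (mod 12).
    Divide the congruence (and modulus) by g = 4: 2·t ≡ 1 (mod 3).
    The inverse of 2 mod 3 is 2 (since 2·2 = 4 = 1·3 + 1), so t ≡ 2·1 = 2 ≡ 2 (mod 3).
    Then x = 4 + 8·2 = 20, valid modulo lcm(8, 12) = 24: x ≡ 20 (mod 24).
  Combine with x ≡ 2 (mod 10): gcd(24, 10) = 2; 2 - 20 = -18, which IS divisible by 2, so compatible.
    Write x = 20 + 24·t and substitute into x ≡ 2 (mod 10): 24·t ≡ 2 − 20 = -18 (mod 10).
    Divide the congruence (and modulus) by g = 2: 12·t ≡ -9 (mod 5).
    Reduce coefficients mod 5: 2·t ≡ 1 (mod 5).
    The inverse of 2 mod 5 is 3 (since 2·3 = 6 = 1·5 + 1), so t ≡ 3·1 = 3 ≡ 3 (mod 5).
    Then x = 20 + 24·3 = 92, valid modulo lcm(24, 10) = 120: x ≡ 92 (mod 120).
Verify: 92 mod 8 = 4, 92 mod 12 = 8, 92 mod 10 = 2.

x ≡ 92 (mod 120).


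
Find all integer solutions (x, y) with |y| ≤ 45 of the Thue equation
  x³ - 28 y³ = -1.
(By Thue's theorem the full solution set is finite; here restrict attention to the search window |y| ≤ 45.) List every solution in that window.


The equation is x³ - 28y³ = -1. For fixed y, x³ = 28·y³ − 1, so a solution requires the RHS to be a perfect cube.
Strategy: iterate y from -45 to 45, compute RHS = 28·y³ − 1, and check whether it is a (positive or negative) perfect cube.
Check small values of y:
  y = 0: RHS = -1 = (-1)³ ⇒ x = -1 works.
  y = 1: RHS = 27 = (3)³ ⇒ x = 3 works.
  y = -1: RHS = -29 is not a perfect cube.
  y = 2: RHS = 223 is not a perfect cube.
  y = -2: RHS = -225 is not a perfect cube.
  y = 3: RHS = 755 is not a perfect cube.
  y = -3: RHS = -757 is not a perfect cube.
Continuing the search up to |y| = 45 finds no further solutions beyond those listed.
Collected solutions: (-1, 0), (3, 1).

Solutions (with |y| ≤ 45): (-1, 0), (3, 1).


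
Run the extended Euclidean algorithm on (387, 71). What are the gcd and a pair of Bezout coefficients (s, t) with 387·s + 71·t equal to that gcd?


Euclidean algorithm on (387, 71) — divide until remainder is 0:
  387 = 5 · 71 + 32
  71 = 2 · 32 + 7
  32 = 4 · 7 + 4
  7 = 1 · 4 + 3
  4 = 1 · 3 + 1
  3 = 3 · 1 + 0
gcd(387, 71) = 1.
Track Bezout coefficients alongside the remainders: start with r₀ = 387 = a·1 + b·0 (s = 1, t = 0) and r₁ = 71 = a·0 + b·1 (s = 0, t = 1); each new remainder r_{k+1} = r_{k-1} − q_k·r_k inherits s_{k+1} = s_{k-1} − q_k·s_k, t_{k+1} = t_{k-1} − q_k·t_k, so r_k = a·s_k + b·t_k at every step:
  q = 5: r = 32, s = 1 − 5·0 = 1, t = 0 − 5·1 = -5  (check: 387·1 + 71·(-5) = 32)
  q = 2: r = 7, s = 0 − 2·1 = -2, t = 1 − 2·(-5) = 11  (check: 387·(-2) + 71·11 = 7)
  q = 4: r = 4, s = 1 − 4·(-2) = 9, t = -5 − 4·11 = -49  (check: 387·9 + 71·(-49) = 4)
  q = 1: r = 3, s = -2 − 1·9 = -11, t = 11 − 1·(-49) = 60  (check: 387·(-11) + 71·60 = 3)
  q = 1: r = 1, s = 9 − 1·(-11) = 20, t = -49 − 1·60 = -109  (check: 387·20 + 71·(-109) = 1)
The row with r = 1 (the gcd) gives the Bezout coefficients s = 20, t = -109.
Result: 387 · (20) + 71 · (-109) = 1.

gcd(387, 71) = 1; s = 20, t = -109 (check: 387·20 + 71·(-109) = 1).


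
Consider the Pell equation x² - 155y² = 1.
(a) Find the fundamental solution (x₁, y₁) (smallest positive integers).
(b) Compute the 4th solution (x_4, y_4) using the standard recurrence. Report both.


Step 1: Find the fundamental solution (x₁, y₁) of x² - 155y² = 1.
  Expand √155 as a continued fraction. a₀ = ⌊√155⌋ = 12; iterate m_{k+1} = d_k·a_k − m_k, d_{k+1} = (155 − m_{k+1}²)/d_k, a_{k+1} = ⌊(a₀ + m_{k+1})/d_{k+1}⌋ (starting m₀ = 0, d₀ = 1), with convergents p_k = a_k·p_{k-1} + p_{k-2}, q_k = a_k·q_{k-1} + q_{k-2} (p₋₁ = 1, q₋₁ = 0):
  k = 0: a₀ = 12; p₀/q₀ = 12/1; p₀² − 155·q₀² = 144 − 155 = -11.
  k = 1: m = 12, d = 11, a = ⌊(12 + 12)/11⌋ = 2; p/q = (2·12 + 1)/(2·1 + 0) = 25/2; p² − 155·q² = 625 − 620 = 5.
  k = 2: m = 10, d = 5, a = ⌊(12 + 10)/5⌋ = 4; p/q = (4·25 + 12)/(4·2 + 1) = 112/9; p² − 155·q² = 12544 − 12555 = -11.
  k = 3: m = 10, d = 11, a = ⌊(12 + 10)/11⌋ = 2; p/q = (2·112 + 25)/(2·9 + 2) = 249/20; p² − 155·q² = 62001 − 62000 = 1.
  The first convergent with p² − 155·q² = 1 gives the fundamental solution (x₁, y₁) = (249, 20).
Step 2: Apply the recurrence (x_{n+1}, y_{n+1}) = (x₁x_n + 155y₁y_n, x₁y_n + y₁x_n) repeatedly.
  From (x_1, y_1) = (249, 20): x_2 = 249·249 + 155·20·20 = 124001; y_2 = 249·20 + 20·249 = 9960.
  From (x_2, y_2) = (124001, 9960): x_3 = 249·124001 + 155·20·9960 = 61752249; y_3 = 249·9960 + 20·124001 = 4960060.
  From (x_3, y_3) = (61752249, 4960060): x_4 = 249·61752249 + 155·20·4960060 = 30752496001; y_4 = 249·4960060 + 20·61752249 = 2470099920.
Step 3: Verify x_4² - 155·y_4² = 945716010291520992001 - 945716010291520992000 = 1 (should be 1). ✓

(x_1, y_1) = (249, 20); (x_4, y_4) = (30752496001, 2470099920).


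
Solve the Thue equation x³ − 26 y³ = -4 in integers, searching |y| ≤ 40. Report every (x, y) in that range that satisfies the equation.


The equation is x³ - 26y³ = -4. For fixed y, x³ = 26·y³ − 4, so a solution requires the RHS to be a perfect cube.
Strategy: iterate y from -40 to 40, compute RHS = 26·y³ − 4, and check whether it is a (positive or negative) perfect cube.
Check small values of y:
  y = 0: RHS = -4 is not a perfect cube.
  y = 1: RHS = 22 is not a perfect cube.
  y = -1: RHS = -30 is not a perfect cube.
  y = 2: RHS = 204 is not a perfect cube.
  y = -2: RHS = -212 is not a perfect cube.
  y = 3: RHS = 698 is not a perfect cube.
  y = -3: RHS = -706 is not a perfect cube.
Continuing the search up to |y| = 40 finds no solutions either.
No (x, y) in the scanned range satisfies the equation.

No integer solutions with |y| ≤ 40.


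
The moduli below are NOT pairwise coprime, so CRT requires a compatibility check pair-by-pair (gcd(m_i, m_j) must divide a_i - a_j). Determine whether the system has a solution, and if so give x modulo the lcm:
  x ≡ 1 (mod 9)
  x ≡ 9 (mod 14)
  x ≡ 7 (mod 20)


Moduli 9, 14, 20 are not pairwise coprime, so CRT works modulo lcm(m_i) when all pairwise compatibility conditions hold.
Pairwise compatibility: gcd(m_i, m_j) must divide a_i - a_j for every pair.
Merge one congruence at a time:
  Start: x ≡ 1 (mod 9).
  Combine with x ≡ 9 (mod 14): gcd(9, 14) = 1; 9 - 1 = 8, which IS divisible by 1, so compatible.
    Write x = 1 + 9·t and substitute into x ≡ 9 (mod 14): 9·t ≡ 9 − 1 = 8 (mod 14).
    The inverse of 9 mod 14 is 11 (since 9·11 = 99 = 7·14 + 1), so t ≡ 11·8 = 88 ≡ 4 (mod 14).
    Then x = 1 + 9·4 = 37, valid modulo lcm(9, 14) = 126: x ≡ 37 (mod 126).
  Combine with x ≡ 7 (mod 20): gcd(126, 20) = 2; 7 - 37 = -30, which IS divisible by 2, so compatible.
    Write x = 37 + 126·t and substitute into x ≡ 7 (mod 20): 126·t ≡ 7 − 37 = -30 (mod 20).
    Divide the congruence (and modulus) by g = 2: 63·t ≡ -15 (mod 10).
    Reduce coefficients mod 10: 3·t ≡ 5 (mod 10).
    The inverse of 3 mod 10 is 7 (since 3·7 = 21 = 2·10 + 1), so t ≡ 7·5 = 35 ≡ 5 (mod 10).
    Then x = 37 + 126·5 = 667, valid modulo lcm(126, 20) = 1260: x ≡ 667 (mod 1260).
Verify: 667 mod 9 = 1, 667 mod 14 = 9, 667 mod 20 = 7.

x ≡ 667 (mod 1260).


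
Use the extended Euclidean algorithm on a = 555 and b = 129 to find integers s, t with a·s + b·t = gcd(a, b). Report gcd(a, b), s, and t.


Euclidean algorithm on (555, 129) — divide until remainder is 0:
  555 = 4 · 129 + 39
  129 = 3 · 39 + 12
  39 = 3 · 12 + 3
  12 = 4 · 3 + 0
gcd(555, 129) = 3.
Track Bezout coefficients alongside the remainders: start with r₀ = 555 = a·1 + b·0 (s = 1, t = 0) and r₁ = 129 = a·0 + b·1 (s = 0, t = 1); each new remainder r_{k+1} = r_{k-1} − q_k·r_k inherits s_{k+1} = s_{k-1} − q_k·s_k, t_{k+1} = t_{k-1} − q_k·t_k, so r_k = a·s_k + b·t_k at every step:
  q = 4: r = 39, s = 1 − 4·0 = 1, t = 0 − 4·1 = -4  (check: 555·1 + 129·(-4) = 39)
  q = 3: r = 12, s = 0 − 3·1 = -3, t = 1 − 3·(-4) = 13  (check: 555·(-3) + 129·13 = 12)
  q = 3: r = 3, s = 1 − 3·(-3) = 10, t = -4 − 3·13 = -43  (check: 555·10 + 129·(-43) = 3)
The row with r = 3 (the gcd) gives the Bezout coefficients s = 10, t = -43.
Result: 555 · (10) + 129 · (-43) = 3.

gcd(555, 129) = 3; s = 10, t = -43 (check: 555·10 + 129·(-43) = 3).


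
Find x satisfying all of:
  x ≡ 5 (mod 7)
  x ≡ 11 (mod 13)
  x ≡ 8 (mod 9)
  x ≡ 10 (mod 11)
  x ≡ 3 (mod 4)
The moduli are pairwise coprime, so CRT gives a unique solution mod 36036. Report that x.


Product of moduli M = 7 · 13 · 9 · 11 · 4 = 36036.
Merge one congruence at a time:
  Start: x ≡ 5 (mod 7).
  Combine with x ≡ 11 (mod 13); new modulus lcm = 91.
    Write x = 5 + 7·t and substitute into x ≡ 11 (mod 13): 7·t ≡ 11 − 5 = 6 (mod 13).
    The inverse of 7 mod 13 is 2 (since 7·2 = 14 = 1·13 + 1), so t ≡ 2·6 = 12 ≡ 12 (mod 13).
    Then x = 5 + 7·12 = 89, valid modulo lcm(7, 13) = 91: x ≡ 89 (mod 91).
  Combine with x ≡ 8 (mod 9); new modulus lcm = 819.
    Write x = 89 + 91·t and substitute into x ≡ 8 (mod 9): 91·t ≡ 8 − 89 = -81 (mod 9).
    Reduce coefficients mod 9: 1·t ≡ 0 (mod 9).
    So t ≡ 0 (mod 9).
    Then x = 89 + 91·0 = 89, valid modulo lcm(91, 9) = 819: x ≡ 89 (mod 819).
  Combine with x ≡ 10 (mod 11); new modulus lcm = 9009.
    Write x = 89 + 819·t and substitute into x ≡ 10 (mod 11): 819·t ≡ 10 − 89 = -79 (mod 11).
    Reduce coefficients mod 11: 5·t ≡ 9 (mod 11).
    The inverse of 5 mod 11 is 9 (since 5·9 = 45 = 4·11 + 1), so t ≡ 9·9 = 81 ≡ 4 (mod 11).
    Then x = 89 + 819·4 = 3365, valid modulo lcm(819, 11) = 9009: x ≡ 3365 (mod 9009).
  Combine with x ≡ 3 (mod 4); new modulus lcm = 36036.
    Write x = 3365 + 9009·t and substitute into x ≡ 3 (mod 4): 9009·t ≡ 3 − 3365 = -3362 (mod 4).
    Reduce coefficients mod 4: 1·t ≡ 2 (mod 4).
    So t ≡ 2 (mod 4).
    Then x = 3365 + 9009·2 = 21383, valid modulo lcm(9009, 4) = 36036: x ≡ 21383 (mod 36036).
Verify against each original: 21383 mod 7 = 5, 21383 mod 13 = 11, 21383 mod 9 = 8, 21383 mod 11 = 10, 21383 mod 4 = 3.

x ≡ 21383 (mod 36036).


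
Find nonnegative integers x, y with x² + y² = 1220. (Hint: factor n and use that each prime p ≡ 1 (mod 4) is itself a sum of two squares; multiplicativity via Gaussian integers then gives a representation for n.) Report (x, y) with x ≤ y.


Step 1: Factor n = 1220 = 2^2 · 5 · 61.
Step 2: Check the mod-4 condition on each prime factor: 2 = 2 (special); 5 ≡ 1 (mod 4), exponent 1; 61 ≡ 1 (mod 4), exponent 1.
All primes ≡ 3 (mod 4) appear to even exponent (or don't appear), so by the two-squares theorem n IS expressible as a sum of two squares.
Step 3: Build a representation. Group n = k² · m with k = 2 and m = 5 · 61 = 305 (a product of primes ≡ 1 (mod 4)); a representation of m scales to one of n via (k·x)² + (k·y)² = k²(x² + y²). Each prime p ≡ 1 (mod 4) is itself a sum of two squares; find a² by testing p − a² for a perfect square:
  5: 5 − 1² = 4 = 2² ⇒ 5 = 1² + 2².
  61: 61 − 1² = 60, 61 − 2² = 57, 61 − 3² = 52, 61 − 4² = 45, 61 − 5² = 36 = 6² ⇒ 61 = 5² + 6².
  Combine using the Brahmagupta–Fibonacci identity (a² + b²)(c² + d²) = (ac − bd)² + (ad + bc)² = (ac + bd)² + (ad − bc)²:
  5 · 61 = 305: from (1² + 2²)(5² + 6²), take (1·5 − 2·6, 1·6 + 2·5) = (5 − 12, 6 + 10) = (-7, 16); dropping signs (only squares matter) gives (7, 16); check 7² + 16² = 49 + 256 = 305 ✓.
  Scale by k = 2: (2·7, 2·16) = (14, 32).
Step 4: Order so x ≤ y and verify: 14² + 32² = 196 + 1024 = 1220 = n. ✓

n = 1220 = 14² + 32² (one valid representation with x ≤ y).


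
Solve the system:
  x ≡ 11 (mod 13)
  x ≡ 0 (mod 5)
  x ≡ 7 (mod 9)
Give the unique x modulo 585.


Moduli 13, 5, 9 are pairwise coprime; by CRT there is a unique solution modulo M = 13 · 5 · 9 = 585.
Solve pairwise, accumulating the modulus:
  Start with x ≡ 11 (mod 13).
  Combine with x ≡ 0 (mod 5): since gcd(13, 5) = 1, we get a unique residue mod 65.
    Write x = 11 + 13·t and substitute into x ≡ 0 (mod 5): 13·t ≡ 0 − 11 = -11 (mod 5).
    Reduce coefficients mod 5: 3·t ≡ 4 (mod 5).
    The inverse of 3 mod 5 is 2 (since 3·2 = 6 = 1·5 + 1), so t ≡ 2·4 = 8 ≡ 3 (mod 5).
    Then x = 11 + 13·3 = 50, valid modulo lcm(13, 5) = 65: x ≡ 50 (mod 65).
  Combine with x ≡ 7 (mod 9): since gcd(65, 9) = 1, we get a unique residue mod 585.
    Write x = 50 + 65·t and substitute into x ≡ 7 (mod 9): 65·t ≡ 7 − 50 = -43 (mod 9).
    Reduce coefficients mod 9: 2·t ≡ 2 (mod 9).
    The inverse of 2 mod 9 is 5 (since 2·5 = 10 = 1·9 + 1), so t ≡ 5·2 = 10 ≡ 1 (mod 9).
    Then x = 50 + 65·1 = 115, valid modulo lcm(65, 9) = 585: x ≡ 115 (mod 585).
Verify: 115 mod 13 = 11 ✓, 115 mod 5 = 0 ✓, 115 mod 9 = 7 ✓.

x ≡ 115 (mod 585).


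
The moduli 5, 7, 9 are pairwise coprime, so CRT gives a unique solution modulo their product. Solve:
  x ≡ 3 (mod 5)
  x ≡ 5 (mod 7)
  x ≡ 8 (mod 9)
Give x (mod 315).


Moduli 5, 7, 9 are pairwise coprime; by CRT there is a unique solution modulo M = 5 · 7 · 9 = 315.
Solve pairwise, accumulating the modulus:
  Start with x ≡ 3 (mod 5).
  Combine with x ≡ 5 (mod 7): since gcd(5, 7) = 1, we get a unique residue mod 35.
    Write x = 3 + 5·t and substitute into x ≡ 5 (mod 7): 5·t ≡ 5 − 3 = 2 (mod 7).
    The inverse of 5 mod 7 is 3 (since 5·3 = 15 = 2·7 + 1), so t ≡ 3·2 = 6 ≡ 6 (mod 7).
    Then x = 3 + 5·6 = 33, valid modulo lcm(5, 7) = 35: x ≡ 33 (mod 35).
  Combine with x ≡ 8 (mod 9): since gcd(35, 9) = 1, we get a unique residue mod 315.
    Write x = 33 + 35·t and substitute into x ≡ 8 (mod 9): 35·t ≡ 8 − 33 = -25 (mod 9).
    Reduce coefficients mod 9: 8·t ≡ 2 (mod 9).
    The inverse of 8 mod 9 is 8 (since 8·8 = 64 = 7·9 + 1), so t ≡ 8·2 = 16 ≡ 7 (mod 9).
    Then x = 33 + 35·7 = 278, valid modulo lcm(35, 9) = 315: x ≡ 278 (mod 315).
Verify: 278 mod 5 = 3 ✓, 278 mod 7 = 5 ✓, 278 mod 9 = 8 ✓.

x ≡ 278 (mod 315).


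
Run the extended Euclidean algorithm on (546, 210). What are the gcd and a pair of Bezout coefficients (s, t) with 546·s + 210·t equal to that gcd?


Euclidean algorithm on (546, 210) — divide until remainder is 0:
  546 = 2 · 210 + 126
  210 = 1 · 126 + 84
  126 = 1 · 84 + 42
  84 = 2 · 42 + 0
gcd(546, 210) = 42.
Track Bezout coefficients alongside the remainders: start with r₀ = 546 = a·1 + b·0 (s = 1, t = 0) and r₁ = 210 = a·0 + b·1 (s = 0, t = 1); each new remainder r_{k+1} = r_{k-1} − q_k·r_k inherits s_{k+1} = s_{k-1} − q_k·s_k, t_{k+1} = t_{k-1} − q_k·t_k, so r_k = a·s_k + b·t_k at every step:
  q = 2: r = 126, s = 1 − 2·0 = 1, t = 0 − 2·1 = -2  (check: 546·1 + 210·(-2) = 126)
  q = 1: r = 84, s = 0 − 1·1 = -1, t = 1 − 1·(-2) = 3  (check: 546·(-1) + 210·3 = 84)
  q = 1: r = 42, s = 1 − 1·(-1) = 2, t = -2 − 1·3 = -5  (check: 546·2 + 210·(-5) = 42)
The row with r = 42 (the gcd) gives the Bezout coefficients s = 2, t = -5.
Result: 546 · (2) + 210 · (-5) = 42.

gcd(546, 210) = 42; s = 2, t = -5 (check: 546·2 + 210·(-5) = 42).


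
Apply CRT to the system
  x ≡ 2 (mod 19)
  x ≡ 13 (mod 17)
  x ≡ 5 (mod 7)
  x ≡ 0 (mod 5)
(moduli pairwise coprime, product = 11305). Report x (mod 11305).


Product of moduli M = 19 · 17 · 7 · 5 = 11305.
Merge one congruence at a time:
  Start: x ≡ 2 (mod 19).
  Combine with x ≡ 13 (mod 17); new modulus lcm = 323.
    Write x = 2 + 19·t and substitute into x ≡ 13 (mod 17): 19·t ≡ 13 − 2 = 11 (mod 17).
    Reduce coefficients mod 17: 2·t ≡ 11 (mod 17).
    The inverse of 2 mod 17 is 9 (since 2·9 = 18 = 1·17 + 1), so t ≡ 9·11 = 99 ≡ 14 (mod 17).
    Then x = 2 + 19·14 = 268, valid modulo lcm(19, 17) = 323: x ≡ 268 (mod 323).
  Combine with x ≡ 5 (mod 7); new modulus lcm = 2261.
    Write x = 268 + 323·t and substitute into x ≡ 5 (mod 7): 323·t ≡ 5 − 268 = -263 (mod 7).
    Reduce coefficients mod 7: 1·t ≡ 3 (mod 7).
    So t ≡ 3 (mod 7).
    Then x = 268 + 323·3 = 1237, valid modulo lcm(323, 7) = 2261: x ≡ 1237 (mod 2261).
  Combine with x ≡ 0 (mod 5); new modulus lcm = 11305.
    Write x = 1237 + 2261·t and substitute into x ≡ 0 (mod 5): 2261·t ≡ 0 − 1237 = -1237 (mod 5).
    Reduce coefficients mod 5: 1·t ≡ 3 (mod 5).
    So t ≡ 3 (mod 5).
    Then x = 1237 + 2261·3 = 8020, valid modulo lcm(2261, 5) = 11305: x ≡ 8020 (mod 11305).
Verify against each original: 8020 mod 19 = 2, 8020 mod 17 = 13, 8020 mod 7 = 5, 8020 mod 5 = 0.

x ≡ 8020 (mod 11305).


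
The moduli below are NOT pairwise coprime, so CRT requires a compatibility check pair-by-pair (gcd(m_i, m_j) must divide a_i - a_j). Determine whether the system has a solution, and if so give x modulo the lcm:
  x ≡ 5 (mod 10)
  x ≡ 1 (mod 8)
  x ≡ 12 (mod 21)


Moduli 10, 8, 21 are not pairwise coprime, so CRT works modulo lcm(m_i) when all pairwise compatibility conditions hold.
Pairwise compatibility: gcd(m_i, m_j) must divide a_i - a_j for every pair.
Merge one congruence at a time:
  Start: x ≡ 5 (mod 10).
  Combine with x ≡ 1 (mod 8): gcd(10, 8) = 2; 1 - 5 = -4, which IS divisible by 2, so compatible.
    Write x = 5 + 10·t and substitute into x ≡ 1 (mod 8): 10·t ≡ 1 − 5 = -4 (mod 8).
    Divide the congruence (and modulus) by g = 2: 5·t ≡ -2 (mod 4).
    Reduce coefficients mod 4: 1·t ≡ 2 (mod 4).
    So t ≡ 2 (mod 4).
    Then x = 5 + 10·2 = 25, valid modulo lcm(10, 8) = 40: x ≡ 25 (mod 40).
  Combine with x ≡ 12 (mod 21): gcd(40, 21) = 1; 12 - 25 = -13, which IS divisible by 1, so compatible.
    Write x = 25 + 40·t and substitute into x ≡ 12 (mod 21): 40·t ≡ 12 − 25 = -13 (mod 21).
    Reduce coefficients mod 21: 19·t ≡ 8 (mod 21).
    The inverse of 19 mod 21 is 10 (since 19·10 = 190 = 9·21 + 1), so t ≡ 10·8 = 80 ≡ 17 (mod 21).
    Then x = 25 + 40·17 = 705, valid modulo lcm(40, 21) = 840: x ≡ 705 (mod 840).
Verify: 705 mod 10 = 5, 705 mod 8 = 1, 705 mod 21 = 12.

x ≡ 705 (mod 840).


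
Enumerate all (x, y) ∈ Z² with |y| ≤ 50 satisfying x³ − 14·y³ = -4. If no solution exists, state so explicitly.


The equation is x³ - 14y³ = -4. For fixed y, x³ = 14·y³ − 4, so a solution requires the RHS to be a perfect cube.
Strategy: iterate y from -50 to 50, compute RHS = 14·y³ − 4, and check whether it is a (positive or negative) perfect cube.
Check small values of y:
  y = 0: RHS = -4 is not a perfect cube.
  y = 1: RHS = 10 is not a perfect cube.
  y = -1: RHS = -18 is not a perfect cube.
  y = 2: RHS = 108 is not a perfect cube.
  y = -2: RHS = -116 is not a perfect cube.
  y = 3: RHS = 374 is not a perfect cube.
  y = -3: RHS = -382 is not a perfect cube.
Continuing the search up to |y| = 50 finds no solutions either.
No (x, y) in the scanned range satisfies the equation.

No integer solutions with |y| ≤ 50.


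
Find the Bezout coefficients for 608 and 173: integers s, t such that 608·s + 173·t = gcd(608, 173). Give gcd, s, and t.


Euclidean algorithm on (608, 173) — divide until remainder is 0:
  608 = 3 · 173 + 89
  173 = 1 · 89 + 84
  89 = 1 · 84 + 5
  84 = 16 · 5 + 4
  5 = 1 · 4 + 1
  4 = 4 · 1 + 0
gcd(608, 173) = 1.
Track Bezout coefficients alongside the remainders: start with r₀ = 608 = a·1 + b·0 (s = 1, t = 0) and r₁ = 173 = a·0 + b·1 (s = 0, t = 1); each new remainder r_{k+1} = r_{k-1} − q_k·r_k inherits s_{k+1} = s_{k-1} − q_k·s_k, t_{k+1} = t_{k-1} − q_k·t_k, so r_k = a·s_k + b·t_k at every step:
  q = 3: r = 89, s = 1 − 3·0 = 1, t = 0 − 3·1 = -3  (check: 608·1 + 173·(-3) = 89)
  q = 1: r = 84, s = 0 − 1·1 = -1, t = 1 − 1·(-3) = 4  (check: 608·(-1) + 173·4 = 84)
  q = 1: r = 5, s = 1 − 1·(-1) = 2, t = -3 − 1·4 = -7  (check: 608·2 + 173·(-7) = 5)
  q = 16: r = 4, s = -1 − 16·2 = -33, t = 4 − 16·(-7) = 116  (check: 608·(-33) + 173·116 = 4)
  q = 1: r = 1, s = 2 − 1·(-33) = 35, t = -7 − 1·116 = -123  (check: 608·35 + 173·(-123) = 1)
The row with r = 1 (the gcd) gives the Bezout coefficients s = 35, t = -123.
Result: 608 · (35) + 173 · (-123) = 1.

gcd(608, 173) = 1; s = 35, t = -123 (check: 608·35 + 173·(-123) = 1).


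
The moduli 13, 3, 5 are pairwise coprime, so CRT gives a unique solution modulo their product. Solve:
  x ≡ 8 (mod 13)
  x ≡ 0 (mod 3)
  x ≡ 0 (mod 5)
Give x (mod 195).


Moduli 13, 3, 5 are pairwise coprime; by CRT there is a unique solution modulo M = 13 · 3 · 5 = 195.
Solve pairwise, accumulating the modulus:
  Start with x ≡ 8 (mod 13).
  Combine with x ≡ 0 (mod 3): since gcd(13, 3) = 1, we get a unique residue mod 39.
    Write x = 8 + 13·t and substitute into x ≡ 0 (mod 3): 13·t ≡ 0 − 8 = -8 (mod 3).
    Reduce coefficients mod 3: 1·t ≡ 1 (mod 3).
    So t ≡ 1 (mod 3).
    Then x = 8 + 13·1 = 21, valid modulo lcm(13, 3) = 39: x ≡ 21 (mod 39).
  Combine with x ≡ 0 (mod 5): since gcd(39, 5) = 1, we get a unique residue mod 195.
    Write x = 21 + 39·t and substitute into x ≡ 0 (mod 5): 39·t ≡ 0 − 21 = -21 (mod 5).
    Reduce coefficients mod 5: 4·t ≡ 4 (mod 5).
    The inverse of 4 mod 5 is 4 (since 4·4 = 16 = 3·5 + 1), so t ≡ 4·4 = 16 ≡ 1 (mod 5).
    Then x = 21 + 39·1 = 60, valid modulo lcm(39, 5) = 195: x ≡ 60 (mod 195).
Verify: 60 mod 13 = 8 ✓, 60 mod 3 = 0 ✓, 60 mod 5 = 0 ✓.

x ≡ 60 (mod 195).


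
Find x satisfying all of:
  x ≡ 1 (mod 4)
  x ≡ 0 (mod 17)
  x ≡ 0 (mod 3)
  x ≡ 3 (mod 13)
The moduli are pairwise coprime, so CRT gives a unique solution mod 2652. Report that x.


Product of moduli M = 4 · 17 · 3 · 13 = 2652.
Merge one congruence at a time:
  Start: x ≡ 1 (mod 4).
  Combine with x ≡ 0 (mod 17); new modulus lcm = 68.
    Write x = 1 + 4·t and substitute into x ≡ 0 (mod 17): 4·t ≡ 0 − 1 = -1 (mod 17).
    Reduce coefficients mod 17: 4·t ≡ 16 (mod 17).
    The inverse of 4 mod 17 is 13 (since 4·13 = 52 = 3·17 + 1), so t ≡ 13·16 = 208 ≡ 4 (mod 17).
    Then x = 1 + 4·4 = 17, valid modulo lcm(4, 17) = 68: x ≡ 17 (mod 68).
  Combine with x ≡ 0 (mod 3); new modulus lcm = 204.
    Write x = 17 + 68·t and substitute into x ≡ 0 (mod 3): 68·t ≡ 0 − 17 = -17 (mod 3).
    Reduce coefficients mod 3: 2·t ≡ 1 (mod 3).
    The inverse of 2 mod 3 is 2 (since 2·2 = 4 = 1·3 + 1), so t ≡ 2·1 = 2 ≡ 2 (mod 3).
    Then x = 17 + 68·2 = 153, valid modulo lcm(68, 3) = 204: x ≡ 153 (mod 204).
  Combine with x ≡ 3 (mod 13); new modulus lcm = 2652.
    Write x = 153 + 204·t and substitute into x ≡ 3 (mod 13): 204·t ≡ 3 − 153 = -150 (mod 13).
    Reduce coefficients mod 13: 9·t ≡ 6 (mod 13).
    The inverse of 9 mod 13 is 3 (since 9·3 = 27 = 2·13 + 1), so t ≡ 3·6 = 18 ≡ 5 (mod 13).
    Then x = 153 + 204·5 = 1173, valid modulo lcm(204, 13) = 2652: x ≡ 1173 (mod 2652).
Verify against each original: 1173 mod 4 = 1, 1173 mod 17 = 0, 1173 mod 3 = 0, 1173 mod 13 = 3.

x ≡ 1173 (mod 2652).


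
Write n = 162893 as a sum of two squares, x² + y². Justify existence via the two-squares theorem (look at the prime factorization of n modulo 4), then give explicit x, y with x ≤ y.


Step 1: Factor n = 162893 = 29 · 41 · 137.
Step 2: Check the mod-4 condition on each prime factor: 29 ≡ 1 (mod 4), exponent 1; 41 ≡ 1 (mod 4), exponent 1; 137 ≡ 1 (mod 4), exponent 1.
All primes ≡ 3 (mod 4) appear to even exponent (or don't appear), so by the two-squares theorem n IS expressible as a sum of two squares.
Step 3: Build a representation. Here n = 29 · 41 · 137 is a product of primes ≡ 1 (mod 4). Each prime p ≡ 1 (mod 4) is itself a sum of two squares; find a² by testing p − a² for a perfect square:
  29: 29 − 1² = 28, 29 − 2² = 25 = 5² ⇒ 29 = 2² + 5².
  41: 41 − 1² = 40, 41 − 2² = 37, 41 − 3² = 32, 41 − 4² = 25 = 5² ⇒ 41 = 4² + 5².
  137: 137 − 1² = 136, 137 − 2² = 133, 137 − 3² = 128, 137 − 4² = 121 = 11² ⇒ 137 = 4² + 11².
  Combine using the Brahmagupta–Fibonacci identity (a² + b²)(c² + d²) = (ac − bd)² + (ad + bc)² = (ac + bd)² + (ad − bc)²:
  29 · 41 = 1189: from (2² + 5²)(4² + 5²), take (2·4 − 5·5, 2·5 + 5·4) = (8 − 25, 10 + 20) = (-17, 30); dropping signs (only squares matter) gives (17, 30); check 17² + 30² = 289 + 900 = 1189 ✓.
  1189 · 137 = 162893: from (17² + 30²)(4² + 11²), take (17·4 − 30·11, 17·11 + 30·4) = (68 − 330, 187 + 120) = (-262, 307); dropping signs (only squares matter) gives (262, 307); check 262² + 307² = 68644 + 94249 = 162893 ✓.
Step 4: Order so x ≤ y and verify: 262² + 307² = 68644 + 94249 = 162893 = n. ✓

n = 162893 = 262² + 307² (one valid representation with x ≤ y).


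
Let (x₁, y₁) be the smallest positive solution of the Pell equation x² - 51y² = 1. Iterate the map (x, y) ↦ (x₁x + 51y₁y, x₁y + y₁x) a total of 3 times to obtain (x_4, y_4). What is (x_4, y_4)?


Step 1: Find the fundamental solution (x₁, y₁) of x² - 51y² = 1.
  Expand √51 as a continued fraction. a₀ = ⌊√51⌋ = 7; iterate m_{k+1} = d_k·a_k − m_k, d_{k+1} = (51 − m_{k+1}²)/d_k, a_{k+1} = ⌊(a₀ + m_{k+1})/d_{k+1}⌋ (starting m₀ = 0, d₀ = 1), with convergents p_k = a_k·p_{k-1} + p_{k-2}, q_k = a_k·q_{k-1} + q_{k-2} (p₋₁ = 1, q₋₁ = 0):
  k = 0: a₀ = 7; p₀/q₀ = 7/1; p₀² − 51·q₀² = 49 − 51 = -2.
  k = 1: m = 7, d = 2, a = ⌊(7 + 7)/2⌋ = 7; p/q = (7·7 + 1)/(7·1 + 0) = 50/7; p² − 51·q² = 2500 − 2499 = 1.
  The first convergent with p² − 51·q² = 1 gives the fundamental solution (x₁, y₁) = (50, 7).
Step 2: Apply the recurrence (x_{n+1}, y_{n+1}) = (x₁x_n + 51y₁y_n, x₁y_n + y₁x_n) repeatedly.
  From (x_1, y_1) = (50, 7): x_2 = 50·50 + 51·7·7 = 4999; y_2 = 50·7 + 7·50 = 700.
  From (x_2, y_2) = (4999, 700): x_3 = 50·4999 + 51·7·700 = 499850; y_3 = 50·700 + 7·4999 = 69993.
  From (x_3, y_3) = (499850, 69993): x_4 = 50·499850 + 51·7·69993 = 49980001; y_4 = 50·69993 + 7·499850 = 6998600.
Step 3: Verify x_4² - 51·y_4² = 2498000499960001 - 2498000499960000 = 1 (should be 1). ✓

(x_1, y_1) = (50, 7); (x_4, y_4) = (49980001, 6998600).


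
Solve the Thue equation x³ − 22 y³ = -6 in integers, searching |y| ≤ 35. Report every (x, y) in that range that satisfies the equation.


The equation is x³ - 22y³ = -6. For fixed y, x³ = 22·y³ − 6, so a solution requires the RHS to be a perfect cube.
Strategy: iterate y from -35 to 35, compute RHS = 22·y³ − 6, and check whether it is a (positive or negative) perfect cube.
Check small values of y:
  y = 0: RHS = -6 is not a perfect cube.
  y = 1: RHS = 16 is not a perfect cube.
  y = -1: RHS = -28 is not a perfect cube.
  y = 2: RHS = 170 is not a perfect cube.
  y = -2: RHS = -182 is not a perfect cube.
  y = 3: RHS = 588 is not a perfect cube.
  y = -3: RHS = -600 is not a perfect cube.
Continuing, at y = 5: RHS = 2744 = (14)³ ⇒ x = 14 works.
Searching the remaining y in |y| ≤ 35 finds no further solutions.
Collected solutions: (14, 5).

Solutions (with |y| ≤ 35): (14, 5).


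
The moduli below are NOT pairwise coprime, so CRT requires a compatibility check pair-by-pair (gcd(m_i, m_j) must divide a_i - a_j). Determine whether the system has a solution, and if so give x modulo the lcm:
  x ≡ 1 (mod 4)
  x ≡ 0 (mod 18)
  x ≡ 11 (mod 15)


Moduli 4, 18, 15 are not pairwise coprime, so CRT works modulo lcm(m_i) when all pairwise compatibility conditions hold.
Pairwise compatibility: gcd(m_i, m_j) must divide a_i - a_j for every pair.
Merge one congruence at a time:
  Start: x ≡ 1 (mod 4).
  Combine with x ≡ 0 (mod 18): gcd(4, 18) = 2, and 0 - 1 = -1 is NOT divisible by 2.
    ⇒ system is inconsistent (no integer solution).

No solution (the system is inconsistent).


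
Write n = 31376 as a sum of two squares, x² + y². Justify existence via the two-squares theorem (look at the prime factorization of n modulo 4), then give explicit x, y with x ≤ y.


Step 1: Factor n = 31376 = 2^4 · 37 · 53.
Step 2: Check the mod-4 condition on each prime factor: 2 = 2 (special); 37 ≡ 1 (mod 4), exponent 1; 53 ≡ 1 (mod 4), exponent 1.
All primes ≡ 3 (mod 4) appear to even exponent (or don't appear), so by the two-squares theorem n IS expressible as a sum of two squares.
Step 3: Build a representation. Group n = k² · m with k = 4 and m = 37 · 53 = 1961 (a product of primes ≡ 1 (mod 4)); a representation of m scales to one of n via (k·x)² + (k·y)² = k²(x² + y²). Each prime p ≡ 1 (mod 4) is itself a sum of two squares; find a² by testing p − a² for a perfect square:
  37: 37 − 1² = 36 = 6² ⇒ 37 = 1² + 6².
  53: 53 − 1² = 52, 53 − 2² = 49 = 7² ⇒ 53 = 2² + 7².
  Combine using the Brahmagupta–Fibonacci identity (a² + b²)(c² + d²) = (ac − bd)² + (ad + bc)² = (ac + bd)² + (ad − bc)²:
  37 · 53 = 1961: from (1² + 6²)(2² + 7²), take (1·2 − 6·7, 1·7 + 6·2) = (2 − 42, 7 + 12) = (-40, 19); dropping signs (only squares matter) gives (40, 19); check 40² + 19² = 1600 + 361 = 1961 ✓.
  Scale by k = 4: (4·40, 4·19) = (160, 76).
Step 4: Order so x ≤ y and verify: 76² + 160² = 5776 + 25600 = 31376 = n. ✓

n = 31376 = 76² + 160² (one valid representation with x ≤ y).


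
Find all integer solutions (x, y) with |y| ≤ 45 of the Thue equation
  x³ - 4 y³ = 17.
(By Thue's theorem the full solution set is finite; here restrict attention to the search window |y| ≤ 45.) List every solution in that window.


The equation is x³ - 4y³ = 17. For fixed y, x³ = 4·y³ + 17, so a solution requires the RHS to be a perfect cube.
Strategy: iterate y from -45 to 45, compute RHS = 4·y³ + 17, and check whether it is a (positive or negative) perfect cube.
Check small values of y:
  y = 0: RHS = 17 is not a perfect cube.
  y = 1: RHS = 21 is not a perfect cube.
  y = -1: RHS = 13 is not a perfect cube.
  y = 2: RHS = 49 is not a perfect cube.
  y = -2: RHS = -15 is not a perfect cube.
  y = 3: RHS = 125 = (5)³ ⇒ x = 5 works.
  y = -3: RHS = -91 is not a perfect cube.
Continuing the search up to |y| = 45 finds no further solutions beyond those listed.
Collected solutions: (5, 3).

Solutions (with |y| ≤ 45): (5, 3).


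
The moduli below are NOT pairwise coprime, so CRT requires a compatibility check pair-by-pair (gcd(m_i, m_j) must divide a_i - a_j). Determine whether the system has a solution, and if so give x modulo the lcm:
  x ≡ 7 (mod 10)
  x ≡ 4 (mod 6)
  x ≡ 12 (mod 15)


Moduli 10, 6, 15 are not pairwise coprime, so CRT works modulo lcm(m_i) when all pairwise compatibility conditions hold.
Pairwise compatibility: gcd(m_i, m_j) must divide a_i - a_j for every pair.
Merge one congruence at a time:
  Start: x ≡ 7 (mod 10).
  Combine with x ≡ 4 (mod 6): gcd(10, 6) = 2, and 4 - 7 = -3 is NOT divisible by 2.
    ⇒ system is inconsistent (no integer solution).

No solution (the system is inconsistent).


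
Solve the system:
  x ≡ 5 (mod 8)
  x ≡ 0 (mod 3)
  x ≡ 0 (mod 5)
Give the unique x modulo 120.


Moduli 8, 3, 5 are pairwise coprime; by CRT there is a unique solution modulo M = 8 · 3 · 5 = 120.
Solve pairwise, accumulating the modulus:
  Start with x ≡ 5 (mod 8).
  Combine with x ≡ 0 (mod 3): since gcd(8, 3) = 1, we get a unique residue mod 24.
    Write x = 5 + 8·t and substitute into x ≡ 0 (mod 3): 8·t ≡ 0 − 5 = -5 (mod 3).
    Reduce coefficients mod 3: 2·t ≡ 1 (mod 3).
    The inverse of 2 mod 3 is 2 (since 2·2 = 4 = 1·3 + 1), so t ≡ 2·1 = 2 ≡ 2 (mod 3).
    Then x = 5 + 8·2 = 21, valid modulo lcm(8, 3) = 24: x ≡ 21 (mod 24).
  Combine with x ≡ 0 (mod 5): since gcd(24, 5) = 1, we get a unique residue mod 120.
    Write x = 21 + 24·t and substitute into x ≡ 0 (mod 5): 24·t ≡ 0 − 21 = -21 (mod 5).
    Reduce coefficients mod 5: 4·t ≡ 4 (mod 5).
    The inverse of 4 mod 5 is 4 (since 4·4 = 16 = 3·5 + 1), so t ≡ 4·4 = 16 ≡ 1 (mod 5).
    Then x = 21 + 24·1 = 45, valid modulo lcm(24, 5) = 120: x ≡ 45 (mod 120).
Verify: 45 mod 8 = 5 ✓, 45 mod 3 = 0 ✓, 45 mod 5 = 0 ✓.

x ≡ 45 (mod 120).


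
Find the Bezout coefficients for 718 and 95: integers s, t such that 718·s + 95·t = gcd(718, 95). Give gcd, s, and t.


Euclidean algorithm on (718, 95) — divide until remainder is 0:
  718 = 7 · 95 + 53
  95 = 1 · 53 + 42
  53 = 1 · 42 + 11
  42 = 3 · 11 + 9
  11 = 1 · 9 + 2
  9 = 4 · 2 + 1
  2 = 2 · 1 + 0
gcd(718, 95) = 1.
Track Bezout coefficients alongside the remainders: start with r₀ = 718 = a·1 + b·0 (s = 1, t = 0) and r₁ = 95 = a·0 + b·1 (s = 0, t = 1); each new remainder r_{k+1} = r_{k-1} − q_k·r_k inherits s_{k+1} = s_{k-1} − q_k·s_k, t_{k+1} = t_{k-1} − q_k·t_k, so r_k = a·s_k + b·t_k at every step:
  q = 7: r = 53, s = 1 − 7·0 = 1, t = 0 − 7·1 = -7  (check: 718·1 + 95·(-7) = 53)
  q = 1: r = 42, s = 0 − 1·1 = -1, t = 1 − 1·(-7) = 8  (check: 718·(-1) + 95·8 = 42)
  q = 1: r = 11, s = 1 − 1·(-1) = 2, t = -7 − 1·8 = -15  (check: 718·2 + 95·(-15) = 11)
  q = 3: r = 9, s = -1 − 3·2 = -7, t = 8 − 3·(-15) = 53  (check: 718·(-7) + 95·53 = 9)
  q = 1: r = 2, s = 2 − 1·(-7) = 9, t = -15 − 1·53 = -68  (check: 718·9 + 95·(-68) = 2)
  q = 4: r = 1, s = -7 − 4·9 = -43, t = 53 − 4·(-68) = 325  (check: 718·(-43) + 95·325 = 1)
The row with r = 1 (the gcd) gives the Bezout coefficients s = -43, t = 325.
Result: 718 · (-43) + 95 · (325) = 1.

gcd(718, 95) = 1; s = -43, t = 325 (check: 718·(-43) + 95·325 = 1).


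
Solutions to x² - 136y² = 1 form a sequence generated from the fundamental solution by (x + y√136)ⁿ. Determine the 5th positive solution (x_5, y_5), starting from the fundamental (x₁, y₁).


Step 1: Find the fundamental solution (x₁, y₁) of x² - 136y² = 1.
  Expand √136 as a continued fraction. a₀ = ⌊√136⌋ = 11; iterate m_{k+1} = d_k·a_k − m_k, d_{k+1} = (136 − m_{k+1}²)/d_k, a_{k+1} = ⌊(a₀ + m_{k+1})/d_{k+1}⌋ (starting m₀ = 0, d₀ = 1), with convergents p_k = a_k·p_{k-1} + p_{k-2}, q_k = a_k·q_{k-1} + q_{k-2} (p₋₁ = 1, q₋₁ = 0):
  k = 0: a₀ = 11; p₀/q₀ = 11/1; p₀² − 136·q₀² = 121 − 136 = -15.
  k = 1: m = 11, d = 15, a = ⌊(11 + 11)/15⌋ = 1; p/q = (1·11 + 1)/(1·1 + 0) = 12/1; p² − 136·q² = 144 − 136 = 8.
  k = 2: m = 4, d = 8, a = ⌊(11 + 4)/8⌋ = 1; p/q = (1·12 + 11)/(1·1 + 1) = 23/2; p² − 136·q² = 529 − 544 = -15.
  k = 3: m = 4, d = 15, a = ⌊(11 + 4)/15⌋ = 1; p/q = (1·23 + 12)/(1·2 + 1) = 35/3; p² − 136·q² = 1225 − 1224 = 1.
  The first convergent with p² − 136·q² = 1 gives the fundamental solution (x₁, y₁) = (35, 3).
Step 2: Apply the recurrence (x_{n+1}, y_{n+1}) = (x₁x_n + 136y₁y_n, x₁y_n + y₁x_n) repeatedly.
  From (x_1, y_1) = (35, 3): x_2 = 35·35 + 136·3·3 = 2449; y_2 = 35·3 + 3·35 = 210.
  From (x_2, y_2) = (2449, 210): x_3 = 35·2449 + 136·3·210 = 171395; y_3 = 35·210 + 3·2449 = 14697.
  From (x_3, y_3) = (171395, 14697): x_4 = 35·171395 + 136·3·14697 = 11995201; y_4 = 35·14697 + 3·171395 = 1028580.
  From (x_4, y_4) = (11995201, 1028580): x_5 = 35·11995201 + 136·3·1028580 = 839492675; y_5 = 35·1028580 + 3·11995201 = 71985903.
Step 3: Verify x_5² - 136·y_5² = 704747951378655625 - 704747951378655624 = 1 (should be 1). ✓

(x_1, y_1) = (35, 3); (x_5, y_5) = (839492675, 71985903).


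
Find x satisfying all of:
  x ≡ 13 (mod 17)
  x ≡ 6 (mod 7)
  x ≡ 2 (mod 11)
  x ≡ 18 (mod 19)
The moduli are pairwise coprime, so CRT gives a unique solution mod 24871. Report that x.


Product of moduli M = 17 · 7 · 11 · 19 = 24871.
Merge one congruence at a time:
  Start: x ≡ 13 (mod 17).
  Combine with x ≡ 6 (mod 7); new modulus lcm = 119.
    Write x = 13 + 17·t and substitute into x ≡ 6 (mod 7): 17·t ≡ 6 − 13 = -7 (mod 7).
    Reduce coefficients mod 7: 3·t ≡ 0 (mod 7).
    The inverse of 3 mod 7 is 5 (since 3·5 = 15 = 2·7 + 1), so t ≡ 5·0 = 0 ≡ 0 (mod 7).
    Then x = 13 + 17·0 = 13, valid modulo lcm(17, 7) = 119: x ≡ 13 (mod 119).
  Combine with x ≡ 2 (mod 11); new modulus lcm = 1309.
    Write x = 13 + 119·t and substitute into x ≡ 2 (mod 11): 119·t ≡ 2 − 13 = -11 (mod 11).
    Reduce coefficients mod 11: 9·t ≡ 0 (mod 11).
    The inverse of 9 mod 11 is 5 (since 9·5 = 45 = 4·11 + 1), so t ≡ 5·0 = 0 ≡ 0 (mod 11).
    Then x = 13 + 119·0 = 13, valid modulo lcm(119, 11) = 1309: x ≡ 13 (mod 1309).
  Combine with x ≡ 18 (mod 19); new modulus lcm = 24871.
    Write x = 13 + 1309·t and substitute into x ≡ 18 (mod 19): 1309·t ≡ 18 − 13 = 5 (mod 19).
    Reduce coefficients mod 19: 17·t ≡ 5 (mod 19).
    The inverse of 17 mod 19 is 9 (since 17·9 = 153 = 8·19 + 1), so t ≡ 9·5 = 45 ≡ 7 (mod 19).
    Then x = 13 + 1309·7 = 9176, valid modulo lcm(1309, 19) = 24871: x ≡ 9176 (mod 24871).
Verify against each original: 9176 mod 17 = 13, 9176 mod 7 = 6, 9176 mod 11 = 2, 9176 mod 19 = 18.

x ≡ 9176 (mod 24871).


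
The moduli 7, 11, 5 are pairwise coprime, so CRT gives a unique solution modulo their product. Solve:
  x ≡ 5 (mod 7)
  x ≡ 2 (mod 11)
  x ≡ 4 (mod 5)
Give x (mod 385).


Moduli 7, 11, 5 are pairwise coprime; by CRT there is a unique solution modulo M = 7 · 11 · 5 = 385.
Solve pairwise, accumulating the modulus:
  Start with x ≡ 5 (mod 7).
  Combine with x ≡ 2 (mod 11): since gcd(7, 11) = 1, we get a unique residue mod 77.
    Write x = 5 + 7·t and substitute into x ≡ 2 (mod 11): 7·t ≡ 2 − 5 = -3 (mod 11).
    Reduce coefficients mod 11: 7·t ≡ 8 (mod 11).
    The inverse of 7 mod 11 is 8 (since 7·8 = 56 = 5·11 + 1), so t ≡ 8·8 = 64 ≡ 9 (mod 11).
    Then x = 5 + 7·9 = 68, valid modulo lcm(7, 11) = 77: x ≡ 68 (mod 77).
  Combine with x ≡ 4 (mod 5): since gcd(77, 5) = 1, we get a unique residue mod 385.
    Write x = 68 + 77·t and substitute into x ≡ 4 (mod 5): 77·t ≡ 4 − 68 = -64 (mod 5).
    Reduce coefficients mod 5: 2·t ≡ 1 (mod 5).
    The inverse of 2 mod 5 is 3 (since 2·3 = 6 = 1·5 + 1), so t ≡ 3·1 = 3 ≡ 3 (mod 5).
    Then x = 68 + 77·3 = 299, valid modulo lcm(77, 5) = 385: x ≡ 299 (mod 385).
Verify: 299 mod 7 = 5 ✓, 299 mod 11 = 2 ✓, 299 mod 5 = 4 ✓.

x ≡ 299 (mod 385).


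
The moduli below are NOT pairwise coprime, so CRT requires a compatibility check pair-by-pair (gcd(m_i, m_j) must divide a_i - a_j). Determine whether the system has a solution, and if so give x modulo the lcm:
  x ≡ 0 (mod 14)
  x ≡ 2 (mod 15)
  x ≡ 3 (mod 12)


Moduli 14, 15, 12 are not pairwise coprime, so CRT works modulo lcm(m_i) when all pairwise compatibility conditions hold.
Pairwise compatibility: gcd(m_i, m_j) must divide a_i - a_j for every pair.
Merge one congruence at a time:
  Start: x ≡ 0 (mod 14).
  Combine with x ≡ 2 (mod 15): gcd(14, 15) = 1; 2 - 0 = 2, which IS divisible by 1, so compatible.
    Write x = 0 + 14·t and substitute into x ≡ 2 (mod 15): 14·t ≡ 2 − 0 = 2 (mod 15).
    The inverse of 14 mod 15 is 14 (since 14·14 = 196 = 13·15 + 1), so t ≡ 14·2 = 28 ≡ 13 (mod 15).
    Then x = 0 + 14·13 = 182, valid modulo lcm(14, 15) = 210: x ≡ 182 (mod 210).
  Combine with x ≡ 3 (mod 12): gcd(210, 12) = 6, and 3 - 182 = -179 is NOT divisible by 6.
    ⇒ system is inconsistent (no integer solution).

No solution (the system is inconsistent).


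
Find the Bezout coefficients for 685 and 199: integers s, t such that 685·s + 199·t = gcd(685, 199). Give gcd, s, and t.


Euclidean algorithm on (685, 199) — divide until remainder is 0:
  685 = 3 · 199 + 88
  199 = 2 · 88 + 23
  88 = 3 · 23 + 19
  23 = 1 · 19 + 4
  19 = 4 · 4 + 3
  4 = 1 · 3 + 1
  3 = 3 · 1 + 0
gcd(685, 199) = 1.
Track Bezout coefficients alongside the remainders: start with r₀ = 685 = a·1 + b·0 (s = 1, t = 0) and r₁ = 199 = a·0 + b·1 (s = 0, t = 1); each new remainder r_{k+1} = r_{k-1} − q_k·r_k inherits s_{k+1} = s_{k-1} − q_k·s_k, t_{k+1} = t_{k-1} − q_k·t_k, so r_k = a·s_k + b·t_k at every step:
  q = 3: r = 88, s = 1 − 3·0 = 1, t = 0 − 3·1 = -3  (check: 685·1 + 199·(-3) = 88)
  q = 2: r = 23, s = 0 − 2·1 = -2, t = 1 − 2·(-3) = 7  (check: 685·(-2) + 199·7 = 23)
  q = 3: r = 19, s = 1 − 3·(-2) = 7, t = -3 − 3·7 = -24  (check: 685·7 + 199·(-24) = 19)
  q = 1: r = 4, s = -2 − 1·7 = -9, t = 7 − 1·(-24) = 31  (check: 685·(-9) + 199·31 = 4)
  q = 4: r = 3, s = 7 − 4·(-9) = 43, t = -24 − 4·31 = -148  (check: 685·43 + 199·(-148) = 3)
  q = 1: r = 1, s = -9 − 1·43 = -52, t = 31 − 1·(-148) = 179  (check: 685·(-52) + 199·179 = 1)
The row with r = 1 (the gcd) gives the Bezout coefficients s = -52, t = 179.
Result: 685 · (-52) + 199 · (179) = 1.

gcd(685, 199) = 1; s = -52, t = 179 (check: 685·(-52) + 199·179 = 1).
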